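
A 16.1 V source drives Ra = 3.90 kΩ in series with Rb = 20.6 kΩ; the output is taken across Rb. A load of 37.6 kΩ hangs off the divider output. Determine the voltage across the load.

The load sits in parallel with Rb: Rb‖R_L = (20.6 × 37.6) / (20.6 + 37.6) = 13.31 kΩ.
V_out = 16.1 × 13.31 / (3.90 + 13.31) = 16.1 × 13.31/17.21 = 12.5 V.

V_out ≈ 12.5 V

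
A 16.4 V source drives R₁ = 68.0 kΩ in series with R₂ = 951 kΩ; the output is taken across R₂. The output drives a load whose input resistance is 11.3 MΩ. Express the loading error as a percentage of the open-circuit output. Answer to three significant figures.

0.558 %

The divider's output (Thévenin) resistance is R₁‖R₂ = 63.46 kΩ.
Fractional drop under load = R_th/(R_th + R_L) = 63.46 / (63.46 + 11300) = 0.005585.
So the output falls by 0.558 %.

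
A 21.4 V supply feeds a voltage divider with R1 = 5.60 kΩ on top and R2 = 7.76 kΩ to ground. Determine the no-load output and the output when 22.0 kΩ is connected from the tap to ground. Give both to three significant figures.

Open-circuit: V = 21.4 × 7.76/(5.60 + 7.76) = 12.4 V.
With the load, R2 becomes R2‖R_L = 5.737 kΩ, so V = 21.4 × 5.737/11.34 = 10.8 V.

Unloaded: 12.4 V; loaded: 10.8 V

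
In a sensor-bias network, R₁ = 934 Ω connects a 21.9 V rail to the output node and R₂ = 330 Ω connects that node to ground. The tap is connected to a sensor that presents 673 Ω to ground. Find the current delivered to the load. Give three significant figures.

R₂‖R_L = 221.4 Ω; V_out = 21.9 × 221.4/1155 = 4.197 V.
I_L = V_out / R_L = 4.197 / 673 Ω = 6.24 mA.

I_L ≈ 6.24 mA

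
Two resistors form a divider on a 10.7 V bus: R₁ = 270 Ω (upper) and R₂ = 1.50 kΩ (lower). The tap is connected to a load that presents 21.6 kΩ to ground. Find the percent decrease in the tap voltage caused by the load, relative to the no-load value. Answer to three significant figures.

1.05 %

The divider's output (Thévenin) resistance is R₁‖R₂ = 228.8 Ω.
Fractional drop under load = R_th/(R_th + R_L) = 228.8 / (228.8 + 21600) = 0.01048.
So the output falls by 1.05 %.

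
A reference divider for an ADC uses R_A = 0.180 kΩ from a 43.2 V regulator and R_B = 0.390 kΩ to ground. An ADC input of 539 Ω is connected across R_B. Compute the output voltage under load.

V_out ≈ 24.1 V

The load sits in parallel with R_B: R_B‖R_L = (390 × 539) / (390 + 539) = 226.3 Ω.
V_out = 43.2 × 226.3 / (180 + 226.3) = 43.2 × 226.3/406.3 = 24.1 V.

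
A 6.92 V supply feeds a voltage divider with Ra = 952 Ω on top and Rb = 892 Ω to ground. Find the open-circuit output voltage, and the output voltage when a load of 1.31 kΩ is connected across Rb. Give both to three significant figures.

Unloaded: 3.35 V; loaded: 2.48 V

Open-circuit: V = 6.92 × 892/(952 + 892) = 3.35 V.
With the load, Rb becomes Rb‖R_L = 530.7 Ω, so V = 6.92 × 530.7/1483 = 2.48 V.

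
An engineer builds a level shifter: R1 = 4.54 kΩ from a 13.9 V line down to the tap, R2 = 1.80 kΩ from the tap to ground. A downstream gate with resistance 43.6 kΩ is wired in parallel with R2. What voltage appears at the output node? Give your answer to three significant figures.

The load sits in parallel with R2: R2‖R_L = (1.80 × 43.6) / (1.80 + 43.6) = 1.729 kΩ.
V_out = 13.9 × 1.729 / (4.54 + 1.729) = 13.9 × 1.729/6.269 = 3.83 V.

V_out ≈ 3.83 V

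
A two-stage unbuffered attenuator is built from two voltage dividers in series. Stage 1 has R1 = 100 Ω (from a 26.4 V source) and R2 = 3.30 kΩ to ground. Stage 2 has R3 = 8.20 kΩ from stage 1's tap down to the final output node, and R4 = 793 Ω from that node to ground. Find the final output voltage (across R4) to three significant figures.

V_out ≈ 2.24 V

Stage 2 presents R3+R4 = 8993 Ω as a load on stage 1's tap.
Stage 1's lower leg becomes R2‖(R3+R4) = 2414 Ω, so V_mid = 26.4 × 2414/2514 = 25.35 V.
Stage 2 is itself unloaded: V_out = V_mid × R4/(R3+R4) = 25.35 × 793/8993 = 2.24 V.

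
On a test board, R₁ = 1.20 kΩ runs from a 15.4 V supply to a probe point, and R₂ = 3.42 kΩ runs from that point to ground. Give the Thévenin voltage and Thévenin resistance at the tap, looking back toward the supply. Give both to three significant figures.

V_th is the open-circuit tap voltage: 15.4 × 3.42/(1.20 + 3.42) = 11.4 V.
With the supply zeroed, R₁ and R₂ appear in parallel from the tap: R_th = R₁‖R₂ = (1.20 × 3.42)/4.620 = 888 Ω.

V_th = 11.4 V, R_th = 888 Ω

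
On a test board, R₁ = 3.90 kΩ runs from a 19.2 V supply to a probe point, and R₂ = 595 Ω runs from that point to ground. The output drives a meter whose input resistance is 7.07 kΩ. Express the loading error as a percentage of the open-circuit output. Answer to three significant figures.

The divider's output (Thévenin) resistance is R₁‖R₂ = 516.2 Ω.
Fractional drop under load = R_th/(R_th + R_L) = 516.2 / (516.2 + 7070) = 0.06805.
So the output falls by 6.80 %.

6.80 %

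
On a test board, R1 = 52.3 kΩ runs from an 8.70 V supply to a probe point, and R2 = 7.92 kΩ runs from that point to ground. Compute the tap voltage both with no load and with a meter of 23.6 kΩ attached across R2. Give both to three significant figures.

Open-circuit: V = 8.70 × 7.92/(52.3 + 7.92) = 1.14 V.
With the load, R2 becomes R2‖R_L = 5.930 kΩ, so V = 8.70 × 5.930/58.23 = 0.886 V.

Unloaded: 1.14 V; loaded: 0.886 V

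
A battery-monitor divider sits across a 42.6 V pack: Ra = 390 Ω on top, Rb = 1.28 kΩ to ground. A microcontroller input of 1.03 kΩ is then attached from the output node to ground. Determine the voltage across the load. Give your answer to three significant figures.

The load sits in parallel with Rb: Rb‖R_L = (1280 × 1030) / (1280 + 1030) = 570.7 Ω.
V_out = 42.6 × 570.7 / (390 + 570.7) = 42.6 × 570.7/960.7 = 25.3 V.

V_out ≈ 25.3 V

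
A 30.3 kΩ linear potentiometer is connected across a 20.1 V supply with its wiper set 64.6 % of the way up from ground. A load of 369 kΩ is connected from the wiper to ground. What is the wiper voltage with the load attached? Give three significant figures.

V ≈ 12.7 V

The wiper splits the pot into (1−α)R = 10.73 kΩ above and αR = 19.57 kΩ below.
Lower section ‖ load = 18.59 kΩ.
V_wiper = 20.1 × 18.59/(10.73 + 18.59) = 12.7 V.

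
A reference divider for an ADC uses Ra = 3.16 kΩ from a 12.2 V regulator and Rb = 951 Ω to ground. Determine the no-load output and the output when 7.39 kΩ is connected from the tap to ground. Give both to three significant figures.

Unloaded: 2.82 V; loaded: 2.57 V

Open-circuit: V = 12.2 × 951/(3160 + 951) = 2.82 V.
With the load, Rb becomes Rb‖R_L = 842.6 Ω, so V = 12.2 × 842.6/4003 = 2.57 V.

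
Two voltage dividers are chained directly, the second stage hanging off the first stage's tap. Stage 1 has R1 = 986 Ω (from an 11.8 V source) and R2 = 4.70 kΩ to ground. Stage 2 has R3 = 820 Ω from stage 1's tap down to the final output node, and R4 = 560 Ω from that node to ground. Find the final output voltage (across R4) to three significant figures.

Stage 2 presents R3+R4 = 1380 Ω as a load on stage 1's tap.
Stage 1's lower leg becomes R2‖(R3+R4) = 1067 Ω, so V_mid = 11.8 × 1067/2053 = 6.132 V.
Stage 2 is itself unloaded: V_out = V_mid × R4/(R3+R4) = 6.132 × 560/1380 = 2.49 V.

V_out ≈ 2.49 V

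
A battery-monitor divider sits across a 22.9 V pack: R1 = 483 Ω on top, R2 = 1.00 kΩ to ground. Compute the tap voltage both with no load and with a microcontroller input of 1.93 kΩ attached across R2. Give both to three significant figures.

Open-circuit: V = 22.9 × 1000/(483 + 1000) = 15.4 V.
With the load, R2 becomes R2‖R_L = 658.7 Ω, so V = 22.9 × 658.7/1142 = 13.2 V.

Unloaded: 15.4 V; loaded: 13.2 V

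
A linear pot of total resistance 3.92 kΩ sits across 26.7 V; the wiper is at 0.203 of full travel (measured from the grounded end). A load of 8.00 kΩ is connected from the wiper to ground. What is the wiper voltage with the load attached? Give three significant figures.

V ≈ 5.02 V

The wiper splits the pot into (1−α)R = 3124 Ω above and αR = 795.8 Ω below.
Lower section ‖ load = 723.8 Ω.
V_wiper = 26.7 × 723.8/(3124 + 723.8) = 5.02 V.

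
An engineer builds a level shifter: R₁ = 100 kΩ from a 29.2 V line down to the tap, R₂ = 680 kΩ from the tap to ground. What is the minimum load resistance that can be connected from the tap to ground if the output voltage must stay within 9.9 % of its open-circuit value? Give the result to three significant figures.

R_L(min) ≈ 793 kΩ

Output resistance R_th = R₁‖R₂ = (100 × 680)/780.0 = 87.18 kΩ.
The fractional drop is R_th/(R_th + R_L); requiring this ≤ 0.0990 gives R_L ≥ R_th(1/0.0990 − 1) = 87.18 × 9.101 = 793 kΩ.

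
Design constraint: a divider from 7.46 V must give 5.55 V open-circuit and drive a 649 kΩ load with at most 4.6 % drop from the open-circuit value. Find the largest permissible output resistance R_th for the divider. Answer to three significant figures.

R_th ≤ 31.3 kΩ

Loading drop = R_th/(R_th + R_L) ≤ 0.0460, so R_th ≤ R_L · ε/(1−ε) = 649 kΩ × 0.0460/0.9540 = 31.3 kΩ.
(Any R1, R2 with R2/(R1+R2) = 0.744 and R1‖R2 ≤ 31.3 kΩ will meet the spec.)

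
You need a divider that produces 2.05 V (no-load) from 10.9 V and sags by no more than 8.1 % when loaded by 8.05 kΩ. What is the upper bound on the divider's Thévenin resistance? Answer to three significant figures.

Loading drop = R_th/(R_th + R_L) ≤ 0.0810, so R_th ≤ R_L · ε/(1−ε) = 8.05 kΩ × 0.0810/0.9190 = 710 Ω.
(Any R1, R2 with R2/(R1+R2) = 0.188 and R1‖R2 ≤ 710 Ω will meet the spec.)

R_th ≤ 710 Ω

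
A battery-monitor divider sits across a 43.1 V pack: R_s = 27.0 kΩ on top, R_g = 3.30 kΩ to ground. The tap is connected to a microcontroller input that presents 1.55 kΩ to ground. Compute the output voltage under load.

The load sits in parallel with R_g: R_g‖R_L = (3.30 × 1.55) / (3.30 + 1.55) = 1.055 kΩ.
V_out = 43.1 × 1.055 / (27.0 + 1.055) = 43.1 × 1.055/28.05 = 1.62 V.

V_out ≈ 1.62 V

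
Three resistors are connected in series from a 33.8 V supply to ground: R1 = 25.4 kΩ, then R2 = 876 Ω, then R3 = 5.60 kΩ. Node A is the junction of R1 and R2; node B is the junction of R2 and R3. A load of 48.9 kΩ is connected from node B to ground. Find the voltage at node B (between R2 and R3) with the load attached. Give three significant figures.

At node B, R3 is in parallel with the load: R3‖R_L = 5025 Ω.
Below node A the resistance is R2 + (R3‖R_L) = 5901 Ω, so V_A = 33.8 × 5901/31300 = 6.372 V.
Then V_B = V_A × (R3‖R_L)/(R2 + R3‖R_L) = 6.372 × 5025/5901 = 5.43 V.

V ≈ 5.43 V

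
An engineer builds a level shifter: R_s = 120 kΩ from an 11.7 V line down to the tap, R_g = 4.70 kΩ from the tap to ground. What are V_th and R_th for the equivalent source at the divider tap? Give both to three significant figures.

V_th is the open-circuit tap voltage: 11.7 × 4.70/(120 + 4.70) = 0.441 V.
With the supply zeroed, R_s and R_g appear in parallel from the tap: R_th = R_s‖R_g = (120 × 4.70)/124.7 = 4.52 kΩ.

V_th = 0.441 V, R_th = 4.52 kΩ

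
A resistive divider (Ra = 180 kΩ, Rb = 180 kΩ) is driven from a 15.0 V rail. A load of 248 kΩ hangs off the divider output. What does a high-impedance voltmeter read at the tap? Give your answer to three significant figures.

V_out ≈ 5.50 V

The load sits in parallel with Rb: Rb‖R_L = (180 × 248) / (180 + 248) = 104.3 kΩ.
V_out = 15.0 × 104.3 / (180 + 104.3) = 15.0 × 104.3/284.3 = 5.50 V.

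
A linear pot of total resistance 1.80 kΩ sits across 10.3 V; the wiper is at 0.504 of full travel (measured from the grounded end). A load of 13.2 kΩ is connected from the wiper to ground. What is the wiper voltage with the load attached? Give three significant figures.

The wiper splits the pot into (1−α)R = 892.8 Ω above and αR = 907.2 Ω below.
Lower section ‖ load = 848.9 Ω.
V_wiper = 10.3 × 848.9/(892.8 + 848.9) = 5.02 V.

V ≈ 5.02 V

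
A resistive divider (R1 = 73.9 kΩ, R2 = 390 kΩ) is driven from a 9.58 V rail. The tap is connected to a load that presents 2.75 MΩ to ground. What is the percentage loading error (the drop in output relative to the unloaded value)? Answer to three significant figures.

2.21 %

The divider's output (Thévenin) resistance is R1‖R2 = 62.13 kΩ.
Fractional drop under load = R_th/(R_th + R_L) = 62.13 / (62.13 + 2750) = 0.02209.
So the output falls by 2.21 %.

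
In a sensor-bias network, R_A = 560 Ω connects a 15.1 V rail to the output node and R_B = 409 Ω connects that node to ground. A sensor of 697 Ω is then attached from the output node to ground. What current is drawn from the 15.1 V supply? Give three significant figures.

I ≈ 18.5 mA

R_B‖R_L = 257.8 Ω, so the source sees R_A + R_B‖R_L = 817.8 Ω.
I = 15.1 V / 817.8 Ω = 18.5 mA.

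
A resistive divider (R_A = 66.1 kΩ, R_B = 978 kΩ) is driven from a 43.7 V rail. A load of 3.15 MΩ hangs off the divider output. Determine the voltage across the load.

V_out ≈ 40.1 V

The load sits in parallel with R_B: R_B‖R_L = (978 × 3150) / (978 + 3150) = 746.3 kΩ.
V_out = 43.7 × 746.3 / (66.1 + 746.3) = 43.7 × 746.3/812.4 = 40.1 V.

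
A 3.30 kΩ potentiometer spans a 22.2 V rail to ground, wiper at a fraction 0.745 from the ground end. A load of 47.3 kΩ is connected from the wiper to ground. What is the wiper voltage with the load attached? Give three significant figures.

V ≈ 16.3 V

The wiper splits the pot into (1−α)R = 841.5 Ω above and αR = 2458 Ω below.
Lower section ‖ load = 2337 Ω.
V_wiper = 22.2 × 2337/(841.5 + 2337) = 16.3 V.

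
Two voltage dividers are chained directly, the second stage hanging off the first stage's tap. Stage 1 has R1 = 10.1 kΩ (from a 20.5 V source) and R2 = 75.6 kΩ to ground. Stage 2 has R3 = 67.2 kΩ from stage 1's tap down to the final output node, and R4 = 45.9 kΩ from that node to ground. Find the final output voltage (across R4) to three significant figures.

V_out ≈ 6.80 V

Stage 2 presents R3+R4 = 113.1 kΩ as a load on stage 1's tap.
Stage 1's lower leg becomes R2‖(R3+R4) = 45.31 kΩ, so V_mid = 20.5 × 45.31/55.41 = 16.76 V.
Stage 2 is itself unloaded: V_out = V_mid × R4/(R3+R4) = 16.76 × 45.9/113.1 = 6.80 V.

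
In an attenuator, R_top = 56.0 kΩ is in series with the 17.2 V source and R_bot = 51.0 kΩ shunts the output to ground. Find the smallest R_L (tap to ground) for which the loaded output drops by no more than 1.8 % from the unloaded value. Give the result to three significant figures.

Output resistance R_th = R_top‖R_bot = (56.0 × 51.0)/107.0 = 26.69 kΩ.
The fractional drop is R_th/(R_th + R_L); requiring this ≤ 0.0180 gives R_L ≥ R_th(1/0.0180 − 1) = 26.69 × 54.56 = 1.46 MΩ.

R_L(min) ≈ 1.46 MΩ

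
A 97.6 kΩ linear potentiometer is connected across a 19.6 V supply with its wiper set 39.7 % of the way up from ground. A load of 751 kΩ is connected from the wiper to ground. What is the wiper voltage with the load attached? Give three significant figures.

The wiper splits the pot into (1−α)R = 58.85 kΩ above and αR = 38.75 kΩ below.
Lower section ‖ load = 36.85 kΩ.
V_wiper = 19.6 × 36.85/(58.85 + 36.85) = 7.55 V.

V ≈ 7.55 V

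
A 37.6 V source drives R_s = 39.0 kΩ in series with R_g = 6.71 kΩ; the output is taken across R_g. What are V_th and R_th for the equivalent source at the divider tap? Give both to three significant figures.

V_th = 5.52 V, R_th = 5.73 kΩ

V_th is the open-circuit tap voltage: 37.6 × 6.71/(39.0 + 6.71) = 5.52 V.
With the supply zeroed, R_s and R_g appear in parallel from the tap: R_th = R_s‖R_g = (39.0 × 6.71)/45.71 = 5.73 kΩ.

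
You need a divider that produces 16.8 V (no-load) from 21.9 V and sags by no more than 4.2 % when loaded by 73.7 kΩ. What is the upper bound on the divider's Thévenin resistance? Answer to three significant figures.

Loading drop = R_th/(R_th + R_L) ≤ 0.0420, so R_th ≤ R_L · ε/(1−ε) = 73.7 kΩ × 0.0420/0.9580 = 3.23 kΩ.
(Any R1, R2 with R2/(R1+R2) = 0.767 and R1‖R2 ≤ 3.23 kΩ will meet the spec.)

R_th ≤ 3.23 kΩ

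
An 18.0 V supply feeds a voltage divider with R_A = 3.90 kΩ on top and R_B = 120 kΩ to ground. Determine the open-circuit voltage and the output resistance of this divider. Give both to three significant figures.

V_th = 17.4 V, R_th = 3.78 kΩ

V_th is the open-circuit tap voltage: 18.0 × 120/(3.90 + 120) = 17.4 V.
With the supply zeroed, R_A and R_B appear in parallel from the tap: R_th = R_A‖R_B = (3.90 × 120)/123.9 = 3.78 kΩ.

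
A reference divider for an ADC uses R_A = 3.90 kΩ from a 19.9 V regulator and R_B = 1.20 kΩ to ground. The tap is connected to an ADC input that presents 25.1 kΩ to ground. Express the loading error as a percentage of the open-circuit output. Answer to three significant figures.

3.53 %

The divider's output (Thévenin) resistance is R_A‖R_B = 0.9176 kΩ.
Fractional drop under load = R_th/(R_th + R_L) = 0.9176 / (0.9176 + 25.1) = 0.03527.
So the output falls by 3.53 %.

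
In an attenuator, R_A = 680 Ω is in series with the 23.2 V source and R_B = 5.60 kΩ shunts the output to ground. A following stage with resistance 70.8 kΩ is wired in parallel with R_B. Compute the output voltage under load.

The load sits in parallel with R_B: R_B‖R_L = (5600 × 70800) / (5600 + 70800) = 5190 Ω.
V_out = 23.2 × 5190 / (680 + 5190) = 23.2 × 5190/5870 = 20.5 V.
(Unloaded it would have been 20.7 V.)

V_out ≈ 20.5 V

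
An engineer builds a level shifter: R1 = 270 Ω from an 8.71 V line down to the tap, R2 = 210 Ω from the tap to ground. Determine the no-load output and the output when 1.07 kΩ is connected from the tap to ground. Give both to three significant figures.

Unloaded: 3.81 V; loaded: 3.43 V

Open-circuit: V = 8.71 × 210/(270 + 210) = 3.81 V.
With the load, R2 becomes R2‖R_L = 175.5 Ω, so V = 8.71 × 175.5/445.5 = 3.43 V.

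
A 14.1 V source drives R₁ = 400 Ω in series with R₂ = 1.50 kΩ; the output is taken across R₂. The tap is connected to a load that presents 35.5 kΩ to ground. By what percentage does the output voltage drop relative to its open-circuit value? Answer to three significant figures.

The divider's output (Thévenin) resistance is R₁‖R₂ = 315.8 Ω.
Fractional drop under load = R_th/(R_th + R_L) = 315.8 / (315.8 + 35500) = 0.008817.
So the output falls by 0.882 %.

0.882 %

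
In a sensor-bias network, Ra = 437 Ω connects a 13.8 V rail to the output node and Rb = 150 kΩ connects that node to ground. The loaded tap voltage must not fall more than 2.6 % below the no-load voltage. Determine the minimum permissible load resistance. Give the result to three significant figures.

Output resistance R_th = Ra‖Rb = (437 × 150000)/150400 = 435.7 Ω.
The fractional drop is R_th/(R_th + R_L); requiring this ≤ 0.0260 gives R_L ≥ R_th(1/0.0260 − 1) = 435.7 × 37.46 = 16.3 kΩ.

R_L(min) ≈ 16.3 kΩ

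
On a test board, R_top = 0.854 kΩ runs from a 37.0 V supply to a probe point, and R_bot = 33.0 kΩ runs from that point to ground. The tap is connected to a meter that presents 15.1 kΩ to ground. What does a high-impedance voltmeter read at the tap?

The load sits in parallel with R_bot: R_bot‖R_L = (33000 × 15100) / (33000 + 15100) = 10360 Ω.
V_out = 37.0 × 10360 / (854 + 10360) = 37.0 × 10360/11210 = 34.2 V.
(Unloaded it would have been 36.1 V.)

V_out ≈ 34.2 V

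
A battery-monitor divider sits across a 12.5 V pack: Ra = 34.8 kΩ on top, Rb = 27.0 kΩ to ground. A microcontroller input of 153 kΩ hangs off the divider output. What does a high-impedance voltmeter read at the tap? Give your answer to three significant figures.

V_out ≈ 4.97 V

The load sits in parallel with Rb: Rb‖R_L = (27.0 × 153) / (27.0 + 153) = 22.95 kΩ.
V_out = 12.5 × 22.95 / (34.8 + 22.95) = 12.5 × 22.95/57.75 = 4.97 V.
(Unloaded it would have been 5.46 V.)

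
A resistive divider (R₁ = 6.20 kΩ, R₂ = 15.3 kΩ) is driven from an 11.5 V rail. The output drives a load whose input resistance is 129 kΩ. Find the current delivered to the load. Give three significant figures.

R₂‖R_L = 13.68 kΩ; V_out = 11.5 × 13.68/19.88 = 7.913 V.
I_L = V_out / R_L = 7.913 / 129 kΩ = 0.0613 mA.

I_L ≈ 0.0613 mA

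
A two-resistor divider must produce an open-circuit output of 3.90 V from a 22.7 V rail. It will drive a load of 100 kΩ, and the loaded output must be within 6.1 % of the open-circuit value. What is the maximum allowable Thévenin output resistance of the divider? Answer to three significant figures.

Loading drop = R_th/(R_th + R_L) ≤ 0.0610, so R_th ≤ R_L · ε/(1−ε) = 100 kΩ × 0.0610/0.9390 = 6.50 kΩ.
(Any R1, R2 with R2/(R1+R2) = 0.172 and R1‖R2 ≤ 6.50 kΩ will meet the spec.)

R_th ≤ 6.50 kΩ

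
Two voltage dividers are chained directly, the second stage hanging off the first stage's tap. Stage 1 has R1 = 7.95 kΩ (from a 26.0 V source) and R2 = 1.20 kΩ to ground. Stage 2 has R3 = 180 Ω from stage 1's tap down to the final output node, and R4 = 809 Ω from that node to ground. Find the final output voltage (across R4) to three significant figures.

Stage 2 presents R3+R4 = 989.0 Ω as a load on stage 1's tap.
Stage 1's lower leg becomes R2‖(R3+R4) = 542.2 Ω, so V_mid = 26.0 × 542.2/8492 = 1.660 V.
Stage 2 is itself unloaded: V_out = V_mid × R4/(R3+R4) = 1.660 × 809/989.0 = 1.36 V.

V_out ≈ 1.36 V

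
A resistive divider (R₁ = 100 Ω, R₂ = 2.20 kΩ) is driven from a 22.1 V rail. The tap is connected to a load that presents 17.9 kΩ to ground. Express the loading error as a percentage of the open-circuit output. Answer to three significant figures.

0.532 %

The divider's output (Thévenin) resistance is R₁‖R₂ = 95.65 Ω.
Fractional drop under load = R_th/(R_th + R_L) = 95.65 / (95.65 + 17900) = 0.005315.
So the output falls by 0.532 %.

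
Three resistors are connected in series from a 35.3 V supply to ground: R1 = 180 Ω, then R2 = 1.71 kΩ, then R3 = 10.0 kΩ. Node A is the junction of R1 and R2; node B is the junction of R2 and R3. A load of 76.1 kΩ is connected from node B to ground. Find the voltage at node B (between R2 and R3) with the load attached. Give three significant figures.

V ≈ 29.1 V

At node B, R3 is in parallel with the load: R3‖R_L = 8839 Ω.
Below node A the resistance is R2 + (R3‖R_L) = 10550 Ω, so V_A = 35.3 × 10550/10730 = 34.71 V.
Then V_B = V_A × (R3‖R_L)/(R2 + R3‖R_L) = 34.71 × 8839/10550 = 29.1 V.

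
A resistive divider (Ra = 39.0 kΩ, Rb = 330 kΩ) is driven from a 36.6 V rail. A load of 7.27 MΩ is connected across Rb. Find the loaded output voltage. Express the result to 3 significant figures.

V_out ≈ 32.6 V

The load sits in parallel with Rb: Rb‖R_L = (330 × 7270) / (330 + 7270) = 315.7 kΩ.
V_out = 36.6 × 315.7 / (39.0 + 315.7) = 36.6 × 315.7/354.7 = 32.6 V.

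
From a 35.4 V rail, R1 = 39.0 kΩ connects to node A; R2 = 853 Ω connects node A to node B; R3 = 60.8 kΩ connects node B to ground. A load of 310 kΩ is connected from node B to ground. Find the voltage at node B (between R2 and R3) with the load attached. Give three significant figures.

At node B, R3 is in parallel with the load: R3‖R_L = 50830 Ω.
Below node A the resistance is R2 + (R3‖R_L) = 51680 Ω, so V_A = 35.4 × 51680/90680 = 20.18 V.
Then V_B = V_A × (R3‖R_L)/(R2 + R3‖R_L) = 20.18 × 50830/51680 = 19.8 V.

V ≈ 19.8 V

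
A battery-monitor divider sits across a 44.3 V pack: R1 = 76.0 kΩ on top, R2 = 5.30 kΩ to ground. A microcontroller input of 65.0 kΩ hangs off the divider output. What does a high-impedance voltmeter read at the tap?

V_out ≈ 2.68 V

The load sits in parallel with R2: R2‖R_L = (5.30 × 65.0) / (5.30 + 65.0) = 4.900 kΩ.
V_out = 44.3 × 4.900 / (76.0 + 4.900) = 44.3 × 4.900/80.90 = 2.68 V.
(Unloaded it would have been 2.89 V.)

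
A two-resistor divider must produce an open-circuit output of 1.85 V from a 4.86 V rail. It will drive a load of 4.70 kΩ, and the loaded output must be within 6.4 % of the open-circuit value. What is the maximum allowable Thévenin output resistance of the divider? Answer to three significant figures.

Loading drop = R_th/(R_th + R_L) ≤ 0.0640, so R_th ≤ R_L · ε/(1−ε) = 4.70 kΩ × 0.0640/0.9360 = 321 Ω.
(Any R1, R2 with R2/(R1+R2) = 0.381 and R1‖R2 ≤ 321 Ω will meet the spec.)

R_th ≤ 321 Ω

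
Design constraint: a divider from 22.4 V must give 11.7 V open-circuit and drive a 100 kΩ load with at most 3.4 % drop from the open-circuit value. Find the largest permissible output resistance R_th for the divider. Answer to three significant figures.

Loading drop = R_th/(R_th + R_L) ≤ 0.0340, so R_th ≤ R_L · ε/(1−ε) = 100 kΩ × 0.0340/0.9660 = 3.52 kΩ.
(Any R1, R2 with R2/(R1+R2) = 0.522 and R1‖R2 ≤ 3.52 kΩ will meet the spec.)

R_th ≤ 3.52 kΩ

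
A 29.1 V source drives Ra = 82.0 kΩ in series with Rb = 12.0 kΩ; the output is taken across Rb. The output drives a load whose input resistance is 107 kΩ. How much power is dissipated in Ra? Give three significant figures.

P ≈ 8.06 mW

Total resistance from the source is Ra + (Rb‖R_L) = 92.79 kΩ, so I = 29.1/92.79 kΩ = 0.3136 mA.
P = I²·Ra = (0.3136 mA)² × 82.0 kΩ = 8.06 mW.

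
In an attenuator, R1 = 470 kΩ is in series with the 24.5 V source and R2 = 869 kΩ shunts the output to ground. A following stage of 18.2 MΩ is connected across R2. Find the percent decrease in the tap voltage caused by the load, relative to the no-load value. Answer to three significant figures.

1.65 %

The divider's output (Thévenin) resistance is R1‖R2 = 305.0 kΩ.
Fractional drop under load = R_th/(R_th + R_L) = 305.0 / (305.0 + 18200) = 0.01648.
So the output falls by 1.65 %.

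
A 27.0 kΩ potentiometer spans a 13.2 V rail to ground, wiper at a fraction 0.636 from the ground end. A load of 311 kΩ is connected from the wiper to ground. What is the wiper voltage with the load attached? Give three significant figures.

V ≈ 8.23 V

The wiper splits the pot into (1−α)R = 9.828 kΩ above and αR = 17.17 kΩ below.
Lower section ‖ load = 16.27 kΩ.
V_wiper = 13.2 × 16.27/(9.828 + 16.27) = 8.23 V.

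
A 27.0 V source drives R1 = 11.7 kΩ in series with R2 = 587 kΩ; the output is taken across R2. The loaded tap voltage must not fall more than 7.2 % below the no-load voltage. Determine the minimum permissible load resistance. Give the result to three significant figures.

R_L(min) ≈ 148 kΩ

Output resistance R_th = R1‖R2 = (11.7 × 587)/598.7 = 11.47 kΩ.
The fractional drop is R_th/(R_th + R_L); requiring this ≤ 0.0720 gives R_L ≥ R_th(1/0.0720 − 1) = 11.47 × 12.89 = 148 kΩ.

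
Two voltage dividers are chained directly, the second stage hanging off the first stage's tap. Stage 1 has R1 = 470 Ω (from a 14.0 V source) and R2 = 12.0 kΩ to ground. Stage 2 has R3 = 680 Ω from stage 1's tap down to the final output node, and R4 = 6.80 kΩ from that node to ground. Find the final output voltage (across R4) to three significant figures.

Stage 2 presents R3+R4 = 7480 Ω as a load on stage 1's tap.
Stage 1's lower leg becomes R2‖(R3+R4) = 4608 Ω, so V_mid = 14.0 × 4608/5078 = 12.70 V.
Stage 2 is itself unloaded: V_out = V_mid × R4/(R3+R4) = 12.70 × 6800/7480 = 11.5 V.

V_out ≈ 11.5 V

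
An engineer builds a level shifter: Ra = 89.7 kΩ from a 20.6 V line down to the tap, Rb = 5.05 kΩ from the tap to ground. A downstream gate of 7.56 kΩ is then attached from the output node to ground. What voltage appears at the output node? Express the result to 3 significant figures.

The load sits in parallel with Rb: Rb‖R_L = (5.05 × 7.56) / (5.05 + 7.56) = 3.028 kΩ.
V_out = 20.6 × 3.028 / (89.7 + 3.028) = 20.6 × 3.028/92.73 = 0.673 V.

V_out ≈ 0.673 V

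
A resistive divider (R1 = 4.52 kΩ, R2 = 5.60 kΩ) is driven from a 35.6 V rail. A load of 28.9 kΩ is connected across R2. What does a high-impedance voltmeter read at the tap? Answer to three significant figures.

V_out ≈ 18.1 V

The load sits in parallel with R2: R2‖R_L = (5.60 × 28.9) / (5.60 + 28.9) = 4.691 kΩ.
V_out = 35.6 × 4.691 / (4.52 + 4.691) = 35.6 × 4.691/9.211 = 18.1 V.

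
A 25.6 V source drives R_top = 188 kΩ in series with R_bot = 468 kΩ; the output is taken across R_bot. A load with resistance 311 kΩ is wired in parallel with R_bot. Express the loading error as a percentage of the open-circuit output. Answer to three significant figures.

The divider's output (Thévenin) resistance is R_top‖R_bot = 134.1 kΩ.
Fractional drop under load = R_th/(R_th + R_L) = 134.1 / (134.1 + 311) = 0.3013.
So the output falls by 30.1 %.

30.1 %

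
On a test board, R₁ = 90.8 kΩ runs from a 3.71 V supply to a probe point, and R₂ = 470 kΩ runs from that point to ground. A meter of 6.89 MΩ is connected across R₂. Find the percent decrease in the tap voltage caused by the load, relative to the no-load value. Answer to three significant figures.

The divider's output (Thévenin) resistance is R₁‖R₂ = 76.10 kΩ.
Fractional drop under load = R_th/(R_th + R_L) = 76.10 / (76.10 + 6890) = 0.01092.
So the output falls by 1.09 %.

1.09 %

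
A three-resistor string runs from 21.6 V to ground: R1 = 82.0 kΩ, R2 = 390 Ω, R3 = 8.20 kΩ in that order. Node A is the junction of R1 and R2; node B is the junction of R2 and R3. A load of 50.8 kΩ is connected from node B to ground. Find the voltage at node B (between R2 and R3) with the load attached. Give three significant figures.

At node B, R3 is in parallel with the load: R3‖R_L = 7060 Ω.
Below node A the resistance is R2 + (R3‖R_L) = 7450 Ω, so V_A = 21.6 × 7450/89450 = 1.799 V.
Then V_B = V_A × (R3‖R_L)/(R2 + R3‖R_L) = 1.799 × 7060/7450 = 1.70 V.

V ≈ 1.70 V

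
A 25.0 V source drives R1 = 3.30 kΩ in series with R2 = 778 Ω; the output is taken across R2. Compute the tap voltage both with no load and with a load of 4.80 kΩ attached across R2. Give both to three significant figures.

Open-circuit: V = 25.0 × 778/(3300 + 778) = 4.77 V.
With the load, R2 becomes R2‖R_L = 669.5 Ω, so V = 25.0 × 669.5/3969 = 4.22 V.

Unloaded: 4.77 V; loaded: 4.22 V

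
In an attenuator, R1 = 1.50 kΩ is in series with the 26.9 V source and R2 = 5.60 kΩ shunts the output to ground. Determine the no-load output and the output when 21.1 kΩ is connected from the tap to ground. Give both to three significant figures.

Unloaded: 21.2 V; loaded: 20.1 V

Open-circuit: V = 26.9 × 5.60/(1.50 + 5.60) = 21.2 V.
With the load, R2 becomes R2‖R_L = 4.425 kΩ, so V = 26.9 × 4.425/5.925 = 20.1 V.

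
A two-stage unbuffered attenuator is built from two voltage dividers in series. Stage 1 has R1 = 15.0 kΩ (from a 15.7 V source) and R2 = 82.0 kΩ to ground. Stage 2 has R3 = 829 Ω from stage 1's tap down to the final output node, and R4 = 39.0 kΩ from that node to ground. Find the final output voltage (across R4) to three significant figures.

V_out ≈ 9.86 V

Stage 2 presents R3+R4 = 39830 Ω as a load on stage 1's tap.
Stage 1's lower leg becomes R2‖(R3+R4) = 26810 Ω, so V_mid = 15.7 × 26810/41810 = 10.07 V.
Stage 2 is itself unloaded: V_out = V_mid × R4/(R3+R4) = 10.07 × 39000/39830 = 9.86 V.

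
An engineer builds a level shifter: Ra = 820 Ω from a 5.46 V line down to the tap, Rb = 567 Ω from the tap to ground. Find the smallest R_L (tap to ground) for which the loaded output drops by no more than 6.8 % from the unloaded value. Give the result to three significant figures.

Output resistance R_th = Ra‖Rb = (820 × 567)/1387 = 335.2 Ω.
The fractional drop is R_th/(R_th + R_L); requiring this ≤ 0.0680 gives R_L ≥ R_th(1/0.0680 − 1) = 335.2 × 13.71 = 4.59 kΩ.

R_L(min) ≈ 4.59 kΩ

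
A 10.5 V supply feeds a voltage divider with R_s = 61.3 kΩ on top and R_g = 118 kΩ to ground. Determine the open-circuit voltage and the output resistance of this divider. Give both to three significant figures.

V_th = 6.91 V, R_th = 40.3 kΩ

V_th is the open-circuit tap voltage: 10.5 × 118/(61.3 + 118) = 6.91 V.
With the supply zeroed, R_s and R_g appear in parallel from the tap: R_th = R_s‖R_g = (61.3 × 118)/179.3 = 40.3 kΩ.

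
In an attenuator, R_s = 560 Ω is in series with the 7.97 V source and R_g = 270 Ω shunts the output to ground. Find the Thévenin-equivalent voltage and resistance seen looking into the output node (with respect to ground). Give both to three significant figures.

V_th is the open-circuit tap voltage: 7.97 × 270/(560 + 270) = 2.59 V.
With the supply zeroed, R_s and R_g appear in parallel from the tap: R_th = R_s‖R_g = (560 × 270)/830.0 = 182 Ω.

V_th = 2.59 V, R_th = 182 Ω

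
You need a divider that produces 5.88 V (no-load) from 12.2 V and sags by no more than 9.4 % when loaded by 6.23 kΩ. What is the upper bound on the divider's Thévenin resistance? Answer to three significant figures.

R_th ≤ 646 Ω

Loading drop = R_th/(R_th + R_L) ≤ 0.0940, so R_th ≤ R_L · ε/(1−ε) = 6.23 kΩ × 0.0940/0.9060 = 646 Ω.
(Any R1, R2 with R2/(R1+R2) = 0.482 and R1‖R2 ≤ 646 Ω will meet the spec.)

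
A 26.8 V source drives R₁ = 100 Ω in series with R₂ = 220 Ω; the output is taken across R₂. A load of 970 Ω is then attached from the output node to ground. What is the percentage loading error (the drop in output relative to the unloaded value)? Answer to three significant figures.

6.62 %

The divider's output (Thévenin) resistance is R₁‖R₂ = 68.75 Ω.
Fractional drop under load = R_th/(R_th + R_L) = 68.75 / (68.75 + 970) = 0.06619.
So the output falls by 6.62 %.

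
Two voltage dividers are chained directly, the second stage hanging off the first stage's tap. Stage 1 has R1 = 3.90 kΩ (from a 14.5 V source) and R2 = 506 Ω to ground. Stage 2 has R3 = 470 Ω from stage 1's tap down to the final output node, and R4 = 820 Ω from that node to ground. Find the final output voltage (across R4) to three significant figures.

Stage 2 presents R3+R4 = 1290 Ω as a load on stage 1's tap.
Stage 1's lower leg becomes R2‖(R3+R4) = 363.4 Ω, so V_mid = 14.5 × 363.4/4263 = 1.236 V.
Stage 2 is itself unloaded: V_out = V_mid × R4/(R3+R4) = 1.236 × 820/1290 = 0.786 V.

V_out ≈ 0.786 V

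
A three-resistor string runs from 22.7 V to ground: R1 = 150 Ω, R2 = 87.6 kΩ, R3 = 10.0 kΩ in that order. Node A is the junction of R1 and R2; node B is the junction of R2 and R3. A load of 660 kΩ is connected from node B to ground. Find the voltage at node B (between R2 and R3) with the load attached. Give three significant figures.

V ≈ 2.29 V

At node B, R3 is in parallel with the load: R3‖R_L = 9851 Ω.
Below node A the resistance is R2 + (R3‖R_L) = 97450 Ω, so V_A = 22.7 × 97450/97600 = 22.67 V.
Then V_B = V_A × (R3‖R_L)/(R2 + R3‖R_L) = 22.67 × 9851/97450 = 2.29 V.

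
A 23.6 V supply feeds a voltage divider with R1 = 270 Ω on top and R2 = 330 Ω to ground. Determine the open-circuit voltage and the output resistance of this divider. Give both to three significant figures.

V_th is the open-circuit tap voltage: 23.6 × 330/(270 + 330) = 13.0 V.
With the supply zeroed, R1 and R2 appear in parallel from the tap: R_th = R1‖R2 = (270 × 330)/600.0 = 148 Ω.

V_th = 13.0 V, R_th = 148 Ω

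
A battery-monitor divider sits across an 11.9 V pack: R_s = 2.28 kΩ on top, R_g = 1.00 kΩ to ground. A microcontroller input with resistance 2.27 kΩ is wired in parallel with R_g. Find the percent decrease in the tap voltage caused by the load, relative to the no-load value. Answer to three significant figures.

The divider's output (Thévenin) resistance is R_s‖R_g = 0.6951 kΩ.
Fractional drop under load = R_th/(R_th + R_L) = 0.6951 / (0.6951 + 2.27) = 0.2344.
So the output falls by 23.4 %.

23.4 %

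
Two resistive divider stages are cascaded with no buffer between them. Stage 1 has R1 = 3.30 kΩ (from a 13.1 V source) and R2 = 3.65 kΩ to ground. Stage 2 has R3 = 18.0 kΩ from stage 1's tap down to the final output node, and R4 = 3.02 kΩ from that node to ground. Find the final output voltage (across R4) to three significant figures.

V_out ≈ 0.913 V

Stage 2 presents R3+R4 = 21.02 kΩ as a load on stage 1's tap.
Stage 1's lower leg becomes R2‖(R3+R4) = 3.110 kΩ, so V_mid = 13.1 × 3.110/6.410 = 6.356 V.
Stage 2 is itself unloaded: V_out = V_mid × R4/(R3+R4) = 6.356 × 3.02/21.02 = 0.913 V.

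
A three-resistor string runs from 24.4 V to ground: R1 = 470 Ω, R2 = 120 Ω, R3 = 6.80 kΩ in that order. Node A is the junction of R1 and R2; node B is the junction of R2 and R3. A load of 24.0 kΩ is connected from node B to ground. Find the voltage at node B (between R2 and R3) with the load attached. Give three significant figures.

V ≈ 22.0 V

At node B, R3 is in parallel with the load: R3‖R_L = 5299 Ω.
Below node A the resistance is R2 + (R3‖R_L) = 5419 Ω, so V_A = 24.4 × 5419/5889 = 22.45 V.
Then V_B = V_A × (R3‖R_L)/(R2 + R3‖R_L) = 22.45 × 5299/5419 = 22.0 V.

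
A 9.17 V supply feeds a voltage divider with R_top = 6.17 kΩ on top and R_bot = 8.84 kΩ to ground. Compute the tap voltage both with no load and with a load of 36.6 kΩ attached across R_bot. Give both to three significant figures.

Unloaded: 5.40 V; loaded: 4.91 V

Open-circuit: V = 9.17 × 8.84/(6.17 + 8.84) = 5.40 V.
With the load, R_bot becomes R_bot‖R_L = 7.120 kΩ, so V = 9.17 × 7.120/13.29 = 4.91 V.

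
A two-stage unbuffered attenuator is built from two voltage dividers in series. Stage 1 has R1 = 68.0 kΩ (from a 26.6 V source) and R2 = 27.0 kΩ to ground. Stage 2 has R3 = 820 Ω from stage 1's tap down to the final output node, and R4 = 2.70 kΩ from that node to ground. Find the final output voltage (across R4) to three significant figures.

V_out ≈ 0.893 V

Stage 2 presents R3+R4 = 3520 Ω as a load on stage 1's tap.
Stage 1's lower leg becomes R2‖(R3+R4) = 3114 Ω, so V_mid = 26.6 × 3114/71110 = 1.165 V.
Stage 2 is itself unloaded: V_out = V_mid × R4/(R3+R4) = 1.165 × 2700/3520 = 0.893 V.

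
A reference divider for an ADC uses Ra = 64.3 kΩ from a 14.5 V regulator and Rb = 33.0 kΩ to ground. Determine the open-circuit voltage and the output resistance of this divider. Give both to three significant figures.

V_th is the open-circuit tap voltage: 14.5 × 33.0/(64.3 + 33.0) = 4.92 V.
With the supply zeroed, Ra and Rb appear in parallel from the tap: R_th = Ra‖Rb = (64.3 × 33.0)/97.30 = 21.8 kΩ.

V_th = 4.92 V, R_th = 21.8 kΩ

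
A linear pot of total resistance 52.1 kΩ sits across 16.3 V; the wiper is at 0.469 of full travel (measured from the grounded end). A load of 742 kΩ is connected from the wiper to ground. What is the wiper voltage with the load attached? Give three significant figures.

The wiper splits the pot into (1−α)R = 27.67 kΩ above and αR = 24.43 kΩ below.
Lower section ‖ load = 23.66 kΩ.
V_wiper = 16.3 × 23.66/(27.67 + 23.66) = 7.51 V.

V ≈ 7.51 V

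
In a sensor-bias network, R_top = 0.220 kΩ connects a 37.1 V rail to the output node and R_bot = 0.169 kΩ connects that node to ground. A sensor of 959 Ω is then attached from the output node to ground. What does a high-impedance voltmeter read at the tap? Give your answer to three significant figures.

The load sits in parallel with R_bot: R_bot‖R_L = (169 × 959) / (169 + 959) = 143.7 Ω.
V_out = 37.1 × 143.7 / (220 + 143.7) = 37.1 × 143.7/363.7 = 14.7 V.

V_out ≈ 14.7 V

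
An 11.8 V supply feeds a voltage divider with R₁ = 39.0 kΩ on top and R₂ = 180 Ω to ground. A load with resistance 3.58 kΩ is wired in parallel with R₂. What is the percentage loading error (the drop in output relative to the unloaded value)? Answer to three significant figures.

The divider's output (Thévenin) resistance is R₁‖R₂ = 179.2 Ω.
Fractional drop under load = R_th/(R_th + R_L) = 179.2 / (179.2 + 3580) = 0.04766.
So the output falls by 4.77 %.

4.77 %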